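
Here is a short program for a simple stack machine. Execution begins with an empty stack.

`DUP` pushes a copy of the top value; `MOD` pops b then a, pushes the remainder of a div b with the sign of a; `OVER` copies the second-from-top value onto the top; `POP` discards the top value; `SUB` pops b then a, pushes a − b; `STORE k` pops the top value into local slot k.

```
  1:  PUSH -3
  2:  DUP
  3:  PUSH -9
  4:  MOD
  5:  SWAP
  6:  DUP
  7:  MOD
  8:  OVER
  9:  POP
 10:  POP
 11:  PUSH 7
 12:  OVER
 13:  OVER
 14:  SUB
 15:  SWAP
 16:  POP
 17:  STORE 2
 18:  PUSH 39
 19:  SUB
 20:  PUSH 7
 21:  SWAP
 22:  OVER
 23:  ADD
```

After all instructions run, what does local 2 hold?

PUSH -3 : [-3]
DUP     : [-3, -3]
PUSH -9 : [-3, -3, -9]
MOD     : [-3, -3]
SWAP    : [-3, -3]
DUP     : [-3, -3, -3]
MOD     : [-3, 0]
OVER    : [-3, 0, -3]
POP     : [-3, 0]
POP     : [-3]
PUSH 7  : [-3, 7]
OVER    : [-3, 7, -3]
OVER    : [-3, 7, -3, 7]
SUB     : [-3, 7, -10]
SWAP    : [-3, -10, 7]
POP     : [-3, -10]
STORE 2 : [-3]
PUSH 39 : [-3, 39]
SUB     : [-42]
PUSH 7  : [-42, 7]
SWAP    : [7, -42]
OVER    : [7, -42, 7]
ADD     : [7, -35]

-10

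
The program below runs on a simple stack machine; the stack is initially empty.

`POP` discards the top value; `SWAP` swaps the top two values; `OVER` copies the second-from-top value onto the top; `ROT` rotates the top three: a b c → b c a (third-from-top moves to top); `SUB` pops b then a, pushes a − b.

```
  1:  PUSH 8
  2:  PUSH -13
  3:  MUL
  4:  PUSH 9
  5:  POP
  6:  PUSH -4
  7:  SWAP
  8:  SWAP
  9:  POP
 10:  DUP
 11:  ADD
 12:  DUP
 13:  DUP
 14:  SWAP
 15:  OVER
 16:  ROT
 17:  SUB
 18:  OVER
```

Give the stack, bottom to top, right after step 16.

[-208, -208, -208, -208]

PUSH 8   -> 8
PUSH -13 -> 8 -13
MUL      -> -104
PUSH 9   -> -104 9
POP      -> -104
PUSH -4  -> -104 -4
SWAP     -> -4 -104
SWAP     -> -104 -4
POP      -> -104
DUP      -> -104 -104
ADD      -> -208
DUP      -> -208 -208
DUP      -> -208 -208 -208
SWAP     -> -208 -208 -208
OVER     -> -208 -208 -208 -208
ROT      -> -208 -208 -208 -208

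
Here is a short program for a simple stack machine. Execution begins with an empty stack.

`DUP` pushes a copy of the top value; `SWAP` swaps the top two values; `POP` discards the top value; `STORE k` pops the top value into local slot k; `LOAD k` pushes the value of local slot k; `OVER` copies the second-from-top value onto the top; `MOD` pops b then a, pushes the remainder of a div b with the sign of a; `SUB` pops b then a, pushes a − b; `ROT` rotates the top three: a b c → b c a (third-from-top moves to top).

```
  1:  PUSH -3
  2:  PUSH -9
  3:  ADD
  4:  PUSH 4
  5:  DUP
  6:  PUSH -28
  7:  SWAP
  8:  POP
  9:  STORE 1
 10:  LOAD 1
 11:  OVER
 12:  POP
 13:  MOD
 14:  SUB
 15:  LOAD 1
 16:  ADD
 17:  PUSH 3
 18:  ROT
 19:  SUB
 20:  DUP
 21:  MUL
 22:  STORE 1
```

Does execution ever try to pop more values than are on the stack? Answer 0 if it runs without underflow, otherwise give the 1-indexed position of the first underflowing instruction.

18

PUSH -3  -> -3
PUSH -9  -> -3 -9
ADD      -> -12
PUSH 4   -> -12 4
DUP      -> -12 4 4
PUSH -28 -> -12 4 4 -28
SWAP     -> -12 4 -28 4
POP      -> -12 4 -28
STORE 1  -> -12 4
LOAD 1   -> -12 4 -28
OVER     -> -12 4 -28 4
POP      -> -12 4 -28
MOD      -> -12 4
SUB      -> -16
LOAD 1   -> -16 -28
ADD      -> -44
PUSH 3   -> -44 3
ROT  — needs 3 operands, stack has 2 → underflow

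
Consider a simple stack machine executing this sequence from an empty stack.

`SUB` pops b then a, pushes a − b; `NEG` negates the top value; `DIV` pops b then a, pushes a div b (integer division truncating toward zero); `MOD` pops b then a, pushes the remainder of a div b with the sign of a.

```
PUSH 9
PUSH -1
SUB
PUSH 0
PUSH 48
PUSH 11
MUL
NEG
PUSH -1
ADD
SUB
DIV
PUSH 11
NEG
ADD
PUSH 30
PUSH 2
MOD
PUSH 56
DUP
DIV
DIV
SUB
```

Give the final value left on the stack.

PUSH 9   [9]
PUSH -1  [9, -1]
SUB      [10]
PUSH 0   [10, 0]
PUSH 48  [10, 0, 48]
PUSH 11  [10, 0, 48, 11]
MUL      [10, 0, 528]
NEG      [10, 0, -528]
PUSH -1  [10, 0, -528, -1]
ADD      [10, 0, -529]
SUB      [10, 529]
DIV      [0]
PUSH 11  [0, 11]
NEG      [0, -11]
ADD      [-11]
PUSH 30  [-11, 30]
PUSH 2   [-11, 30, 2]
MOD      [-11, 0]
PUSH 56  [-11, 0, 56]
DUP      [-11, 0, 56, 56]
DIV      [-11, 0, 1]
DIV      [-11, 0]
SUB      [-11]

-11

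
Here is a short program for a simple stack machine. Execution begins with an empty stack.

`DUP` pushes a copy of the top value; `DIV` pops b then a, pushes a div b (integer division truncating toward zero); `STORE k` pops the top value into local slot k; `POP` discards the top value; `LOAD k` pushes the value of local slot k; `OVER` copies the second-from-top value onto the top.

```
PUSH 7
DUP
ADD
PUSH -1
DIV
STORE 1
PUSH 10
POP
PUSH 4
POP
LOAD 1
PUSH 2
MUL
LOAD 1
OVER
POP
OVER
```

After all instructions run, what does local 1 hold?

-14

PUSH 7  -> [7]
DUP     -> [7, 7]
ADD     -> [14]
PUSH -1 -> [14, -1]
DIV     -> [-14]
STORE 1 -> []
PUSH 10 -> [10]
POP     -> []
PUSH 4  -> [4]
POP     -> []
LOAD 1  -> [-14]
PUSH 2  -> [-14, 2]
MUL     -> [-28]
LOAD 1  -> [-28, -14]
OVER    -> [-28, -14, -28]
POP     -> [-28, -14]
OVER    -> [-28, -14, -28]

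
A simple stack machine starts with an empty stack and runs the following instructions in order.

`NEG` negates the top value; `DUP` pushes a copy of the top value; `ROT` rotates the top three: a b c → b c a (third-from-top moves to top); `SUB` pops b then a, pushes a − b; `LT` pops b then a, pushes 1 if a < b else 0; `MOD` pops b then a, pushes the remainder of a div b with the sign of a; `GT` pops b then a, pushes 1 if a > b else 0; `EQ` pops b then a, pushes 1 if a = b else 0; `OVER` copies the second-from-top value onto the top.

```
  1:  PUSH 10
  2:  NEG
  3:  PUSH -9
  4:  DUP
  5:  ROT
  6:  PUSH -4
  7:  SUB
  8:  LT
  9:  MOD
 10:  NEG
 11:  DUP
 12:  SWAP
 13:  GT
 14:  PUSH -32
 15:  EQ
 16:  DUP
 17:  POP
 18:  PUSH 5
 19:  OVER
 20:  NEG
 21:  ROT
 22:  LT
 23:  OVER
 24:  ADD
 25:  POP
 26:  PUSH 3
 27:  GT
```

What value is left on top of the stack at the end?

PUSH 10   [10]
NEG       [-10]
PUSH -9   [-10, -9]
DUP       [-10, -9, -9]
ROT       [-9, -9, -10]
PUSH -4   [-9, -9, -10, -4]
SUB       [-9, -9, -6]
LT        [-9, 1]
MOD       [0]
NEG       [0]
DUP       [0, 0]
SWAP      [0, 0]
GT        [0]
PUSH -32  [0, -32]
EQ        [0]
DUP       [0, 0]
POP       [0]
PUSH 5    [0, 5]
OVER      [0, 5, 0]
NEG       [0, 5, 0]
ROT       [5, 0, 0]
LT        [5, 0]
OVER      [5, 0, 5]
ADD       [5, 5]
POP       [5]
PUSH 3    [5, 3]
GT        [1]

1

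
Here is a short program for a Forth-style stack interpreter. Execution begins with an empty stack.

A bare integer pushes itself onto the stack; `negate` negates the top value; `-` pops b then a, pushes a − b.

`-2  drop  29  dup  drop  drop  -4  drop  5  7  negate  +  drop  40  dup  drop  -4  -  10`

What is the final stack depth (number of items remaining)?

2

-2     -> -2
drop   -> (empty)
29     -> 29
dup    -> 29 29
drop   -> 29
drop   -> (empty)
-4     -> -4
drop   -> (empty)
5      -> 5
7      -> 5 7
negate -> 5 -7
+      -> -2
drop   -> (empty)
40     -> 40
dup    -> 40 40
drop   -> 40
-4     -> 40 -4
-      -> 44
10     -> 44 10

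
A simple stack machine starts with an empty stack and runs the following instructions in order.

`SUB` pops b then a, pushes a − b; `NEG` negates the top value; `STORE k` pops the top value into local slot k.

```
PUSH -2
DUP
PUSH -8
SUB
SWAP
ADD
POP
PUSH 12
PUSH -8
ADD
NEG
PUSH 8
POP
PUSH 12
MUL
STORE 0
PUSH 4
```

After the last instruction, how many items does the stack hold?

1

PUSH -2 : -2
DUP     : -2 -2
PUSH -8 : -2 -2 -8
SUB     : -2 6
SWAP    : 6 -2
ADD     : 4
POP     : (empty)
PUSH 12 : 12
PUSH -8 : 12 -8
ADD     : 4
NEG     : -4
PUSH 8  : -4 8
POP     : -4
PUSH 12 : -4 12
MUL     : -48
STORE 0 : (empty)
PUSH 4  : 4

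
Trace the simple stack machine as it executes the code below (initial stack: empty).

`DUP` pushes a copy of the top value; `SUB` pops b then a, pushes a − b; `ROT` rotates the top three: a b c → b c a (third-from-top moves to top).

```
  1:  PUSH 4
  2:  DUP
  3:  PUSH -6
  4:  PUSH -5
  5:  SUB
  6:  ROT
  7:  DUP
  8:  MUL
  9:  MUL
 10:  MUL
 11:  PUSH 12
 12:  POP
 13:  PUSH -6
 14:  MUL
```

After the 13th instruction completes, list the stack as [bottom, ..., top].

[-64, -6]

PUSH 4  → 4
DUP     → 4 4
PUSH -6 → 4 4 -6
PUSH -5 → 4 4 -6 -5
SUB     → 4 4 -1
ROT     → 4 -1 4
DUP     → 4 -1 4 4
MUL     → 4 -1 16
MUL     → 4 -16
MUL     → -64
PUSH 12 → -64 12
POP     → -64
PUSH -6 → -64 -6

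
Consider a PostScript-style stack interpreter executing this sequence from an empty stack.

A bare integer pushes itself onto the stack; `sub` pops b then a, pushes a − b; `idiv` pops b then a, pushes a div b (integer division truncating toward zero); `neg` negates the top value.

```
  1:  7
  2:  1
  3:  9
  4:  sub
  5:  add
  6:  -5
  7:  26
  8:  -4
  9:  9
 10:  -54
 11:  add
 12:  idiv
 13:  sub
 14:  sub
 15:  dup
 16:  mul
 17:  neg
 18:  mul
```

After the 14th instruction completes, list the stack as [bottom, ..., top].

7    → 7
1    → 7 1
9    → 7 1 9
sub  → 7 -8
add  → -1
-5   → -1 -5
26   → -1 -5 26
-4   → -1 -5 26 -4
9    → -1 -5 26 -4 9
-54  → -1 -5 26 -4 9 -54
add  → -1 -5 26 -4 -45
idiv → -1 -5 26 0
sub  → -1 -5 26
sub  → -1 -31

[-1, -31]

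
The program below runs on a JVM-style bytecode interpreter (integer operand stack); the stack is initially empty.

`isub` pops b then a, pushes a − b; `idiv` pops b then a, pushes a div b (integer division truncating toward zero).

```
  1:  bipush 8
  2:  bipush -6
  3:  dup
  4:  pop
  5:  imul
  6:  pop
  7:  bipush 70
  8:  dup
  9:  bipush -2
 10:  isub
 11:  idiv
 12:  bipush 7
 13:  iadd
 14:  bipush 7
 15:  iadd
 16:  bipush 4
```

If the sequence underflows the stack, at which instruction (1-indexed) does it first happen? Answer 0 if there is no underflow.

0

bipush 8   [8]
bipush -6  [8, -6]
dup        [8, -6, -6]
pop        [8, -6]
imul       [-48]
pop        []
bipush 70  [70]
dup        [70, 70]
bipush -2  [70, 70, -2]
isub       [70, 72]
idiv       [0]
bipush 7   [0, 7]
iadd       [7]
bipush 7   [7, 7]
iadd       [14]
bipush 4   [14, 4]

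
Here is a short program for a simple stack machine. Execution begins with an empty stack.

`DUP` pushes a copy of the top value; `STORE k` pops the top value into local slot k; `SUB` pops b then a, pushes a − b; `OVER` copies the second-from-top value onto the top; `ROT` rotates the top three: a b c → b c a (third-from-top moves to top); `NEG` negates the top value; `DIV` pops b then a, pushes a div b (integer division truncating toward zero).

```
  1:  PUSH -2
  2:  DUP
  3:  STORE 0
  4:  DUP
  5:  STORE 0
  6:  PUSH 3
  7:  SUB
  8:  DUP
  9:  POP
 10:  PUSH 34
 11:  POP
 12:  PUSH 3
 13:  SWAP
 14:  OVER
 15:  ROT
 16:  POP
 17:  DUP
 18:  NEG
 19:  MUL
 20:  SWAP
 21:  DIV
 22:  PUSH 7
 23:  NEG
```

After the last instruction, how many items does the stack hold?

2

PUSH -2 : -2
DUP     : -2 -2
STORE 0 : -2
DUP     : -2 -2
STORE 0 : -2
PUSH 3  : -2 3
SUB     : -5
DUP     : -5 -5
POP     : -5
PUSH 34 : -5 34
POP     : -5
PUSH 3  : -5 3
SWAP    : 3 -5
OVER    : 3 -5 3
ROT     : -5 3 3
POP     : -5 3
DUP     : -5 3 3
NEG     : -5 3 -3
MUL     : -5 -9
SWAP    : -9 -5
DIV     : 1
PUSH 7  : 1 7
NEG     : 1 -7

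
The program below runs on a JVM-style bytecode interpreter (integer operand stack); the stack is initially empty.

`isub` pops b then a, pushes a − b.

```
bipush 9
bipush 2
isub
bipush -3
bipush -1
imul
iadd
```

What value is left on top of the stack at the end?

10

bipush 9  -> 9
bipush 2  -> 9 2
isub      -> 7
bipush -3 -> 7 -3
bipush -1 -> 7 -3 -1
imul      -> 7 3
iadd      -> 10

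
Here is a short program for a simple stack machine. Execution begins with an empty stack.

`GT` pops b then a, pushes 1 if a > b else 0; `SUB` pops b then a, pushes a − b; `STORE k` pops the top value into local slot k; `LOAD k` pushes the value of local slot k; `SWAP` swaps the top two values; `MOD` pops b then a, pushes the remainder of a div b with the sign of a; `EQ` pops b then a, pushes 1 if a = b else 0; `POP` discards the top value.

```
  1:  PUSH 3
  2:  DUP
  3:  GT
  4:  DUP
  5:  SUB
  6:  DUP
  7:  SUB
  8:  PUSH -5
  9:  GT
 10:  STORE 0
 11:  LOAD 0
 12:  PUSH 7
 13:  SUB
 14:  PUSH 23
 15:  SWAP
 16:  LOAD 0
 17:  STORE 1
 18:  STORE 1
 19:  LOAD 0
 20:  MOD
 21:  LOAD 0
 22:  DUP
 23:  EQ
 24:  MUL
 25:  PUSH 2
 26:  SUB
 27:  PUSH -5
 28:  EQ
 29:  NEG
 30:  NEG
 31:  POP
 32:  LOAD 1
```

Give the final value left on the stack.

-6

PUSH 3  : [3]
DUP     : [3, 3]
GT      : [0]
DUP     : [0, 0]
SUB     : [0]
DUP     : [0, 0]
SUB     : [0]
PUSH -5 : [0, -5]
GT      : [1]
STORE 0 : []
LOAD 0  : [1]
PUSH 7  : [1, 7]
SUB     : [-6]
PUSH 23 : [-6, 23]
SWAP    : [23, -6]
LOAD 0  : [23, -6, 1]
STORE 1 : [23, -6]
STORE 1 : [23]
LOAD 0  : [23, 1]
MOD     : [0]
LOAD 0  : [0, 1]
DUP     : [0, 1, 1]
EQ      : [0, 1]
MUL     : [0]
PUSH 2  : [0, 2]
SUB     : [-2]
PUSH -5 : [-2, -5]
EQ      : [0]
NEG     : [0]
NEG     : [0]
POP     : []
LOAD 1  : [-6]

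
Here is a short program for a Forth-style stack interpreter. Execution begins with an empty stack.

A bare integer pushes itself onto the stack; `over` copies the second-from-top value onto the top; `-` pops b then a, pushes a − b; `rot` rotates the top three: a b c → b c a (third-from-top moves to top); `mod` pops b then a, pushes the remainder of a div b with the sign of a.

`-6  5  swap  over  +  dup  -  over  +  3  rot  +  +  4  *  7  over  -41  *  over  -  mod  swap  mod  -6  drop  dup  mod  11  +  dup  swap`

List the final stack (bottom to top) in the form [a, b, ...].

-6    [-6]
5     [-6, 5]
swap  [5, -6]
over  [5, -6, 5]
+     [5, -1]
dup   [5, -1, -1]
-     [5, 0]
over  [5, 0, 5]
+     [5, 5]
3     [5, 5, 3]
rot   [5, 3, 5]
+     [5, 8]
+     [13]
4     [13, 4]
*     [52]
7     [52, 7]
over  [52, 7, 52]
-41   [52, 7, 52, -41]
*     [52, 7, -2132]
over  [52, 7, -2132, 7]
-     [52, 7, -2139]
mod   [52, 7]
swap  [7, 52]
mod   [7]
-6    [7, -6]
drop  [7]
dup   [7, 7]
mod   [0]
11    [0, 11]
+     [11]
dup   [11, 11]
swap  [11, 11]

[11, 11]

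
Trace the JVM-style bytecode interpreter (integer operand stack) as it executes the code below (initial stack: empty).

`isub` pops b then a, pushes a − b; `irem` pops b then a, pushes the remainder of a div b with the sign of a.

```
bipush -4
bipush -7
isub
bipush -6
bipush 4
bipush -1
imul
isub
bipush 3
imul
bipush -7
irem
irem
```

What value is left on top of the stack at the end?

bipush -4 → -4
bipush -7 → -4 -7
isub      → 3
bipush -6 → 3 -6
bipush 4  → 3 -6 4
bipush -1 → 3 -6 4 -1
imul      → 3 -6 -4
isub      → 3 -2
bipush 3  → 3 -2 3
imul      → 3 -6
bipush -7 → 3 -6 -7
irem      → 3 -6
irem      → 3

3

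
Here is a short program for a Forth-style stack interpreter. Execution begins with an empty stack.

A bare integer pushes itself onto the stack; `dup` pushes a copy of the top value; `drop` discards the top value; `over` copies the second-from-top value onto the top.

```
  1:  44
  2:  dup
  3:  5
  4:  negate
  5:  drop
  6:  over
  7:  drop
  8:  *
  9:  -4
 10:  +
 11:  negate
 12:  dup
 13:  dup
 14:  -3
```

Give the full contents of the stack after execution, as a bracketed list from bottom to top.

44     : [44]
dup    : [44, 44]
5      : [44, 44, 5]
negate : [44, 44, -5]
drop   : [44, 44]
over   : [44, 44, 44]
drop   : [44, 44]
*      : [1936]
-4     : [1936, -4]
+      : [1932]
negate : [-1932]
dup    : [-1932, -1932]
dup    : [-1932, -1932, -1932]
-3     : [-1932, -1932, -1932, -3]

[-1932, -1932, -1932, -3]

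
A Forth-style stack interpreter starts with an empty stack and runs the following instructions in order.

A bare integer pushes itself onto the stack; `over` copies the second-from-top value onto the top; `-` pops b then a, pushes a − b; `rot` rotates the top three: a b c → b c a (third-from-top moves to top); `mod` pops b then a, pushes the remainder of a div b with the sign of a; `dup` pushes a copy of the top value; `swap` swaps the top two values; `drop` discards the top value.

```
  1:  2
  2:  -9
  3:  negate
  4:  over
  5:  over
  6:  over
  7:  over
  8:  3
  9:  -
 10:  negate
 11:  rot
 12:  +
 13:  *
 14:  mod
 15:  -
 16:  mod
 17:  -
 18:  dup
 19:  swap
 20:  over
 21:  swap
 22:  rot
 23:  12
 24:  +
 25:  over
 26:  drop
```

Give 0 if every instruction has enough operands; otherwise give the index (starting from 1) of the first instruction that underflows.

17

2      → 2
-9     → 2 -9
negate → 2 9
over   → 2 9 2
over   → 2 9 2 9
over   → 2 9 2 9 2
over   → 2 9 2 9 2 9
3      → 2 9 2 9 2 9 3
-      → 2 9 2 9 2 6
negate → 2 9 2 9 2 -6
rot    → 2 9 2 2 -6 9
+      → 2 9 2 2 3
*      → 2 9 2 6
mod    → 2 9 2
-      → 2 7
mod    → 2
-  — needs 2 operands, stack has 1 → underflow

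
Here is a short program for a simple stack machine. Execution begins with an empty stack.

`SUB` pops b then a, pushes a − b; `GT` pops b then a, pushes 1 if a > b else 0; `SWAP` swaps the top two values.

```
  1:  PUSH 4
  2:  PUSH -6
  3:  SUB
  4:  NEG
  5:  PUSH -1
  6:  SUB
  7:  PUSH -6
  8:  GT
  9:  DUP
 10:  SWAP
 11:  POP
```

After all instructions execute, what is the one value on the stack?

PUSH 4  : [4]
PUSH -6 : [4, -6]
SUB     : [10]
NEG     : [-10]
PUSH -1 : [-10, -1]
SUB     : [-9]
PUSH -6 : [-9, -6]
GT      : [0]
DUP     : [0, 0]
SWAP    : [0, 0]
POP     : [0]

0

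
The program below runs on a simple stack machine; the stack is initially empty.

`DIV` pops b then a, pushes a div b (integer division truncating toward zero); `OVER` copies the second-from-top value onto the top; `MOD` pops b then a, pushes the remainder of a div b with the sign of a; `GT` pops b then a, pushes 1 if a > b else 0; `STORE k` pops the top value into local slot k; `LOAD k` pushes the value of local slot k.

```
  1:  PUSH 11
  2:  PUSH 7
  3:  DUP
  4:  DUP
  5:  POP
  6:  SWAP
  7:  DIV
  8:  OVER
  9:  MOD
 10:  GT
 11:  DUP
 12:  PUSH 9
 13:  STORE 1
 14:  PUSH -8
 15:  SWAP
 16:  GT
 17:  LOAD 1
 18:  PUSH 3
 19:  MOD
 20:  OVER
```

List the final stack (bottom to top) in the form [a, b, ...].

PUSH 11 → [11]
PUSH 7  → [11, 7]
DUP     → [11, 7, 7]
DUP     → [11, 7, 7, 7]
POP     → [11, 7, 7]
SWAP    → [11, 7, 7]
DIV     → [11, 1]
OVER    → [11, 1, 11]
MOD     → [11, 1]
GT      → [1]
DUP     → [1, 1]
PUSH 9  → [1, 1, 9]
STORE 1 → [1, 1]
PUSH -8 → [1, 1, -8]
SWAP    → [1, -8, 1]
GT      → [1, 0]
LOAD 1  → [1, 0, 9]
PUSH 3  → [1, 0, 9, 3]
MOD     → [1, 0, 0]
OVER    → [1, 0, 0, 0]

[1, 0, 0, 0]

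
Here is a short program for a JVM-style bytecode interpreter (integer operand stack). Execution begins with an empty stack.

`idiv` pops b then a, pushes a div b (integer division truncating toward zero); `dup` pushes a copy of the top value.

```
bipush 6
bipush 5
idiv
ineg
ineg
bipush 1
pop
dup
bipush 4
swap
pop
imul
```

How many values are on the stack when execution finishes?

1

bipush 6 → [6]
bipush 5 → [6, 5]
idiv     → [1]
ineg     → [-1]
ineg     → [1]
bipush 1 → [1, 1]
pop      → [1]
dup      → [1, 1]
bipush 4 → [1, 1, 4]
swap     → [1, 4, 1]
pop      → [1, 4]
imul     → [4]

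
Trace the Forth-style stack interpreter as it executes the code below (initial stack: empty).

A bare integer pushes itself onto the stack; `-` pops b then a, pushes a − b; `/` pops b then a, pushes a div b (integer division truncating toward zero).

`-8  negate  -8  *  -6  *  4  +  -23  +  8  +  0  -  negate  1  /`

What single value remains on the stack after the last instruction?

-8     : [-8]
negate : [8]
-8     : [8, -8]
*      : [-64]
-6     : [-64, -6]
*      : [384]
4      : [384, 4]
+      : [388]
-23    : [388, -23]
+      : [365]
8      : [365, 8]
+      : [373]
0      : [373, 0]
-      : [373]
negate : [-373]
1      : [-373, 1]
/      : [-373]

-373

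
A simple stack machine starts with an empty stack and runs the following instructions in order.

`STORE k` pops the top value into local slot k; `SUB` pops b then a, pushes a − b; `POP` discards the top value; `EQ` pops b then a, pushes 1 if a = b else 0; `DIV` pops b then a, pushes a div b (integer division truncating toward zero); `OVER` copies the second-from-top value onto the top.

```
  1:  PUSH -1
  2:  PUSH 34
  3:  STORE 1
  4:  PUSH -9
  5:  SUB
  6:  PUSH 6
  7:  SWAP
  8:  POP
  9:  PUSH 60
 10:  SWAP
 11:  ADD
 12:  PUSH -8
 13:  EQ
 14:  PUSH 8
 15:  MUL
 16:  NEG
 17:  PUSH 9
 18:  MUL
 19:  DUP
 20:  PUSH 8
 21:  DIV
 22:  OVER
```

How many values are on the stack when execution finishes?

PUSH -1 : [-1]
PUSH 34 : [-1, 34]
STORE 1 : [-1]
PUSH -9 : [-1, -9]
SUB     : [8]
PUSH 6  : [8, 6]
SWAP    : [6, 8]
POP     : [6]
PUSH 60 : [6, 60]
SWAP    : [60, 6]
ADD     : [66]
PUSH -8 : [66, -8]
EQ      : [0]
PUSH 8  : [0, 8]
MUL     : [0]
NEG     : [0]
PUSH 9  : [0, 9]
MUL     : [0]
DUP     : [0, 0]
PUSH 8  : [0, 0, 8]
DIV     : [0, 0]
OVER    : [0, 0, 0]

3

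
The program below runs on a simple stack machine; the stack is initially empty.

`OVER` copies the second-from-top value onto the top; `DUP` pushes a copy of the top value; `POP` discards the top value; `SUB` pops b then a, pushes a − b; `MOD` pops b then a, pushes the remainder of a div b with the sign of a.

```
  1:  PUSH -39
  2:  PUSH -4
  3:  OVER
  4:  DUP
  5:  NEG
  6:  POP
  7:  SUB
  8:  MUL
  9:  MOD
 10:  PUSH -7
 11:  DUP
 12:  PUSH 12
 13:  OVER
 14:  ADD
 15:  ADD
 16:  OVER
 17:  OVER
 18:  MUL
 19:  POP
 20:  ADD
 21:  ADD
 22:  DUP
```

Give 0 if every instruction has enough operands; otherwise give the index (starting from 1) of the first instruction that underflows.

9

PUSH -39 : -39
PUSH -4  : -39 -4
OVER     : -39 -4 -39
DUP      : -39 -4 -39 -39
NEG      : -39 -4 -39 39
POP      : -39 -4 -39
SUB      : -39 35
MUL      : -1365
MOD  — needs 2 operands, stack has 1 → underflow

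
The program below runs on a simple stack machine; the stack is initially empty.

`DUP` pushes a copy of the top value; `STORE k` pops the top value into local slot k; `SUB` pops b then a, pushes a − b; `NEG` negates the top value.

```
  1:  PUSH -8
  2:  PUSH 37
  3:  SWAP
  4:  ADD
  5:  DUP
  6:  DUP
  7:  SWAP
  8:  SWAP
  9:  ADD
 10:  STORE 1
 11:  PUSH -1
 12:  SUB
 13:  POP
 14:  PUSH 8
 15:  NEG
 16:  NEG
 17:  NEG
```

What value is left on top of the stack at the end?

PUSH -8  -8
PUSH 37  -8 37
SWAP     37 -8
ADD      29
DUP      29 29
DUP      29 29 29
SWAP     29 29 29
SWAP     29 29 29
ADD      29 58
STORE 1  29
PUSH -1  29 -1
SUB      30
POP      (empty)
PUSH 8   8
NEG      -8
NEG      8
NEG      -8

-8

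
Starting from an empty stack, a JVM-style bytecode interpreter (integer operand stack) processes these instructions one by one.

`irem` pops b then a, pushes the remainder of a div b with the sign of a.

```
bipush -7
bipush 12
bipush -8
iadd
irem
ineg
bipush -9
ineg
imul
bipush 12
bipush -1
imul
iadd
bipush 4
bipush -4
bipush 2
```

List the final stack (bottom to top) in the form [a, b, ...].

[15, 4, -4, 2]

bipush -7  -7
bipush 12  -7 12
bipush -8  -7 12 -8
iadd       -7 4
irem       -3
ineg       3
bipush -9  3 -9
ineg       3 9
imul       27
bipush 12  27 12
bipush -1  27 12 -1
imul       27 -12
iadd       15
bipush 4   15 4
bipush -4  15 4 -4
bipush 2   15 4 -4 2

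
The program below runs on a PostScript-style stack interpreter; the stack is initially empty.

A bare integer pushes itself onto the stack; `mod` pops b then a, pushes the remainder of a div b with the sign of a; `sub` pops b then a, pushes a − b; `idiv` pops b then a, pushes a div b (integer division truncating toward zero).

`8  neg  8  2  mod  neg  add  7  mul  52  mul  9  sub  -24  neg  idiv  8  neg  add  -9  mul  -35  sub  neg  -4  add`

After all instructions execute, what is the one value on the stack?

-1200

8    : [8]
neg  : [-8]
8    : [-8, 8]
2    : [-8, 8, 2]
mod  : [-8, 0]
neg  : [-8, 0]
add  : [-8]
7    : [-8, 7]
mul  : [-56]
52   : [-56, 52]
mul  : [-2912]
9    : [-2912, 9]
sub  : [-2921]
-24  : [-2921, -24]
neg  : [-2921, 24]
idiv : [-121]
8    : [-121, 8]
neg  : [-121, -8]
add  : [-129]
-9   : [-129, -9]
mul  : [1161]
-35  : [1161, -35]
sub  : [1196]
neg  : [-1196]
-4   : [-1196, -4]
add  : [-1200]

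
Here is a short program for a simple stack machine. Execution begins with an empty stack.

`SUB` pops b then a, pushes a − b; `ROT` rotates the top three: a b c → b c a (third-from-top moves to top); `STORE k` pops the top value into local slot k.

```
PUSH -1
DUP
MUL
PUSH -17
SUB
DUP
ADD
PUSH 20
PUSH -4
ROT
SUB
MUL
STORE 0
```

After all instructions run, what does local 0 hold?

-800

PUSH -1   -1
DUP       -1 -1
MUL       1
PUSH -17  1 -17
SUB       18
DUP       18 18
ADD       36
PUSH 20   36 20
PUSH -4   36 20 -4
ROT       20 -4 36
SUB       20 -40
MUL       -800
STORE 0   (empty)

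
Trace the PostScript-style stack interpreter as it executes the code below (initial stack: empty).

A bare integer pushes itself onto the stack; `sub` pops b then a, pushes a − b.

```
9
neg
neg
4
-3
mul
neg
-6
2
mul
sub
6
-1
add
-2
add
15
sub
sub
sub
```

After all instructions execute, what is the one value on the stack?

9   : [9]
neg : [-9]
neg : [9]
4   : [9, 4]
-3  : [9, 4, -3]
mul : [9, -12]
neg : [9, 12]
-6  : [9, 12, -6]
2   : [9, 12, -6, 2]
mul : [9, 12, -12]
sub : [9, 24]
6   : [9, 24, 6]
-1  : [9, 24, 6, -1]
add : [9, 24, 5]
-2  : [9, 24, 5, -2]
add : [9, 24, 3]
15  : [9, 24, 3, 15]
sub : [9, 24, -12]
sub : [9, 36]
sub : [-27]

-27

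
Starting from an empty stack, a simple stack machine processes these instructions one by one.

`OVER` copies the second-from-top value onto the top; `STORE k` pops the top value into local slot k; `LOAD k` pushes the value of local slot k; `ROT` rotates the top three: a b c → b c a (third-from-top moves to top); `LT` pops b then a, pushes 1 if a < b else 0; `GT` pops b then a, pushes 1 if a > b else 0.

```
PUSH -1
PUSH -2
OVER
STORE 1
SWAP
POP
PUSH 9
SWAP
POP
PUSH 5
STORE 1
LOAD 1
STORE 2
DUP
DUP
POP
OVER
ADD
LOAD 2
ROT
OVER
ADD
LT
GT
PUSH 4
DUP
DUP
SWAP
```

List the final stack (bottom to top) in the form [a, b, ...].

[1, 4, 4, 4]

PUSH -1  -1
PUSH -2  -1 -2
OVER     -1 -2 -1
STORE 1  -1 -2
SWAP     -2 -1
POP      -2
PUSH 9   -2 9
SWAP     9 -2
POP      9
PUSH 5   9 5
STORE 1  9
LOAD 1   9 5
STORE 2  9
DUP      9 9
DUP      9 9 9
POP      9 9
OVER     9 9 9
ADD      9 18
LOAD 2   9 18 5
ROT      18 5 9
OVER     18 5 9 5
ADD      18 5 14
LT       18 1
GT       1
PUSH 4   1 4
DUP      1 4 4
DUP      1 4 4 4
SWAP     1 4 4 4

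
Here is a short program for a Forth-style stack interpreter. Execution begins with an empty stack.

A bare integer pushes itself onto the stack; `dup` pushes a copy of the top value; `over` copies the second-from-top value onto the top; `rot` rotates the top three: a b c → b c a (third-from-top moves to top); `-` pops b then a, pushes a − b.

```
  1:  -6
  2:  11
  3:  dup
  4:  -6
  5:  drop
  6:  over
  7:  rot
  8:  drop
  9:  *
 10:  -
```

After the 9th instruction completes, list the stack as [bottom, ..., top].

[-6, 121]

-6    [-6]
11    [-6, 11]
dup   [-6, 11, 11]
-6    [-6, 11, 11, -6]
drop  [-6, 11, 11]
over  [-6, 11, 11, 11]
rot   [-6, 11, 11, 11]
drop  [-6, 11, 11]
*     [-6, 121]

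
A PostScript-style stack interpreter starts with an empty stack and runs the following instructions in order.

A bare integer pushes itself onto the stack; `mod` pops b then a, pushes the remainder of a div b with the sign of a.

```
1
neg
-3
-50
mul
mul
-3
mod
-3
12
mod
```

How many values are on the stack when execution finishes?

2

1   → [1]
neg → [-1]
-3  → [-1, -3]
-50 → [-1, -3, -50]
mul → [-1, 150]
mul → [-150]
-3  → [-150, -3]
mod → [0]
-3  → [0, -3]
12  → [0, -3, 12]
mod → [0, -3]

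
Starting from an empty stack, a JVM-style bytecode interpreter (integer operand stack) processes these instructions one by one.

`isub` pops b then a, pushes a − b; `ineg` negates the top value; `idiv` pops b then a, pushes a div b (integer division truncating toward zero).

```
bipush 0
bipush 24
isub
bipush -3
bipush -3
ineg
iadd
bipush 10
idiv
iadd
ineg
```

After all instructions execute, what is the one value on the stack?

bipush 0  : 0
bipush 24 : 0 24
isub      : -24
bipush -3 : -24 -3
bipush -3 : -24 -3 -3
ineg      : -24 -3 3
iadd      : -24 0
bipush 10 : -24 0 10
idiv      : -24 0
iadd      : -24
ineg      : 24

24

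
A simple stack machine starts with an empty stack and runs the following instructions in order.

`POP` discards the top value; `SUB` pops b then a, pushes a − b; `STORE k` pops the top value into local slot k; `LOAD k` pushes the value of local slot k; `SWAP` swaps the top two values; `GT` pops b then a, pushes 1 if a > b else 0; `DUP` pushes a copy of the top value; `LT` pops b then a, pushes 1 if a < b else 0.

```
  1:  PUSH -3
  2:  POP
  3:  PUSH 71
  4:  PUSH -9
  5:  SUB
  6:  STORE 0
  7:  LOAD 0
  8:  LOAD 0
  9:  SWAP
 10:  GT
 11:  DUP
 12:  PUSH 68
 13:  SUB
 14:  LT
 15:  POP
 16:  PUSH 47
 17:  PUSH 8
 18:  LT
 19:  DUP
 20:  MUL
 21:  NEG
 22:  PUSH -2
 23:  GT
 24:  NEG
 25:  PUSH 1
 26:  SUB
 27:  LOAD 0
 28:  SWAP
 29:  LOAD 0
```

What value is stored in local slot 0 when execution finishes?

80

PUSH -3 : [-3]
POP     : []
PUSH 71 : [71]
PUSH -9 : [71, -9]
SUB     : [80]
STORE 0 : []
LOAD 0  : [80]
LOAD 0  : [80, 80]
SWAP    : [80, 80]
GT      : [0]
DUP     : [0, 0]
PUSH 68 : [0, 0, 68]
SUB     : [0, -68]
LT      : [0]
POP     : []
PUSH 47 : [47]
PUSH 8  : [47, 8]
LT      : [0]
DUP     : [0, 0]
MUL     : [0]
NEG     : [0]
PUSH -2 : [0, -2]
GT      : [1]
NEG     : [-1]
PUSH 1  : [-1, 1]
SUB     : [-2]
LOAD 0  : [-2, 80]
SWAP    : [80, -2]
LOAD 0  : [80, -2, 80]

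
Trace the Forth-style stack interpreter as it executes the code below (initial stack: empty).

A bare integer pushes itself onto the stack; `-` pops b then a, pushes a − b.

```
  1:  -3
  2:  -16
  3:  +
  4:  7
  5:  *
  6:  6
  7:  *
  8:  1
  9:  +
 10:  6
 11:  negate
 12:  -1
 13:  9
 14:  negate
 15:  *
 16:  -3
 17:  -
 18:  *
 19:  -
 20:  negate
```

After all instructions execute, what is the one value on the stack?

725

-3      -3
-16     -3 -16
+       -19
7       -19 7
*       -133
6       -133 6
*       -798
1       -798 1
+       -797
6       -797 6
negate  -797 -6
-1      -797 -6 -1
9       -797 -6 -1 9
negate  -797 -6 -1 -9
*       -797 -6 9
-3      -797 -6 9 -3
-       -797 -6 12
*       -797 -72
-       -725
negate  725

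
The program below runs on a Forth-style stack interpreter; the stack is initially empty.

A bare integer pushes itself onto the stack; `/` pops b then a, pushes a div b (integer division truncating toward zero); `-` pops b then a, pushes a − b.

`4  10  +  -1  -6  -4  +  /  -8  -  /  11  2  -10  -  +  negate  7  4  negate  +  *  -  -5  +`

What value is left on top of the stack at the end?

4      : 4
10     : 4 10
+      : 14
-1     : 14 -1
-6     : 14 -1 -6
-4     : 14 -1 -6 -4
+      : 14 -1 -10
/      : 14 0
-8     : 14 0 -8
-      : 14 8
/      : 1
11     : 1 11
2      : 1 11 2
-10    : 1 11 2 -10
-      : 1 11 12
+      : 1 23
negate : 1 -23
7      : 1 -23 7
4      : 1 -23 7 4
negate : 1 -23 7 -4
+      : 1 -23 3
*      : 1 -69
-      : 70
-5     : 70 -5
+      : 65

65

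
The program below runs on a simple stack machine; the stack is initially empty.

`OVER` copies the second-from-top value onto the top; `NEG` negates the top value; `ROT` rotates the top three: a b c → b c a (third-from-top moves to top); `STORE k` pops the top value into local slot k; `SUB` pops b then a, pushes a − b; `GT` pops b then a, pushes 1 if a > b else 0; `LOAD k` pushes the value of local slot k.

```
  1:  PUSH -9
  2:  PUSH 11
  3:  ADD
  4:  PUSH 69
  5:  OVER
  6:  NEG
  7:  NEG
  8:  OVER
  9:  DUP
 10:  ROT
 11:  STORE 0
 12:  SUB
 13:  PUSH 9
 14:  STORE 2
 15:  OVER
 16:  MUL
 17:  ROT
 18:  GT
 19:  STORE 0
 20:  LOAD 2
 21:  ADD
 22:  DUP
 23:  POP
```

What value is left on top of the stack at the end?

78

PUSH -9 -> -9
PUSH 11 -> -9 11
ADD     -> 2
PUSH 69 -> 2 69
OVER    -> 2 69 2
NEG     -> 2 69 -2
NEG     -> 2 69 2
OVER    -> 2 69 2 69
DUP     -> 2 69 2 69 69
ROT     -> 2 69 69 69 2
STORE 0 -> 2 69 69 69
SUB     -> 2 69 0
PUSH 9  -> 2 69 0 9
STORE 2 -> 2 69 0
OVER    -> 2 69 0 69
MUL     -> 2 69 0
ROT     -> 69 0 2
GT      -> 69 0
STORE 0 -> 69
LOAD 2  -> 69 9
ADD     -> 78
DUP     -> 78 78
POP     -> 78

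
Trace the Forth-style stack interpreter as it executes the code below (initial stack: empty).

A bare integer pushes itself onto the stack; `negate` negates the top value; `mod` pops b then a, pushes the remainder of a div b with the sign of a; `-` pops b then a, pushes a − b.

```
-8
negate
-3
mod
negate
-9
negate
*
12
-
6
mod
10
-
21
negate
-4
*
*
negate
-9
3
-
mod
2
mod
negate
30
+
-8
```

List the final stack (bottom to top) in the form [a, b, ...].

-8     : -8
negate : 8
-3     : 8 -3
mod    : 2
negate : -2
-9     : -2 -9
negate : -2 9
*      : -18
12     : -18 12
-      : -30
6      : -30 6
mod    : 0
10     : 0 10
-      : -10
21     : -10 21
negate : -10 -21
-4     : -10 -21 -4
*      : -10 84
*      : -840
negate : 840
-9     : 840 -9
3      : 840 -9 3
-      : 840 -12
mod    : 0
2      : 0 2
mod    : 0
negate : 0
30     : 0 30
+      : 30
-8     : 30 -8

[30, -8]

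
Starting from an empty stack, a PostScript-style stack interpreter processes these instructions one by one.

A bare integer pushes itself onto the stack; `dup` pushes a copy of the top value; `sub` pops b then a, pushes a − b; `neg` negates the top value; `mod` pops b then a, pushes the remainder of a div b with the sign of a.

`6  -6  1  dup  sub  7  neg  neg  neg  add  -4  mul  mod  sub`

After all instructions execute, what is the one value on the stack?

12

6   : [6]
-6  : [6, -6]
1   : [6, -6, 1]
dup : [6, -6, 1, 1]
sub : [6, -6, 0]
7   : [6, -6, 0, 7]
neg : [6, -6, 0, -7]
neg : [6, -6, 0, 7]
neg : [6, -6, 0, -7]
add : [6, -6, -7]
-4  : [6, -6, -7, -4]
mul : [6, -6, 28]
mod : [6, -6]
sub : [12]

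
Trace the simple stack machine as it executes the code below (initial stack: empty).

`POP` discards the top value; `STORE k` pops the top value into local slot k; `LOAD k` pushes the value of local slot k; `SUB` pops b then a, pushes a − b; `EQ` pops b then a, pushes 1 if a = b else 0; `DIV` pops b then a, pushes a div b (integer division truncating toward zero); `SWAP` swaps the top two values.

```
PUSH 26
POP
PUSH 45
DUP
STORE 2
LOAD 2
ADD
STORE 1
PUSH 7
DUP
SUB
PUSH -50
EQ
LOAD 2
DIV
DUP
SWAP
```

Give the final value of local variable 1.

90

PUSH 26  : 26
POP      : (empty)
PUSH 45  : 45
DUP      : 45 45
STORE 2  : 45
LOAD 2   : 45 45
ADD      : 90
STORE 1  : (empty)
PUSH 7   : 7
DUP      : 7 7
SUB      : 0
PUSH -50 : 0 -50
EQ       : 0
LOAD 2   : 0 45
DIV      : 0
DUP      : 0 0
SWAP     : 0 0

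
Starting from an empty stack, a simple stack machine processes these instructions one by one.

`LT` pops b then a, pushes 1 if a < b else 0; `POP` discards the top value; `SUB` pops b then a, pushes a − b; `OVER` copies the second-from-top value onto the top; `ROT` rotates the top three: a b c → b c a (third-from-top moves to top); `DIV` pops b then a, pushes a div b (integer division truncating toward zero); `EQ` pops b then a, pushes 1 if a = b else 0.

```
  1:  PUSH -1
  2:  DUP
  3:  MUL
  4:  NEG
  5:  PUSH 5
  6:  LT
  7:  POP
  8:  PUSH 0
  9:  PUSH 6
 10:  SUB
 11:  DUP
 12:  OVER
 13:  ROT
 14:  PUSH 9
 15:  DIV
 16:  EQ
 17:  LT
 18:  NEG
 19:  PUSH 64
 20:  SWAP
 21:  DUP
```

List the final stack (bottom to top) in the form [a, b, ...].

PUSH -1 -> [-1]
DUP     -> [-1, -1]
MUL     -> [1]
NEG     -> [-1]
PUSH 5  -> [-1, 5]
LT      -> [1]
POP     -> []
PUSH 0  -> [0]
PUSH 6  -> [0, 6]
SUB     -> [-6]
DUP     -> [-6, -6]
OVER    -> [-6, -6, -6]
ROT     -> [-6, -6, -6]
PUSH 9  -> [-6, -6, -6, 9]
DIV     -> [-6, -6, 0]
EQ      -> [-6, 0]
LT      -> [1]
NEG     -> [-1]
PUSH 64 -> [-1, 64]
SWAP    -> [64, -1]
DUP     -> [64, -1, -1]

[64, -1, -1]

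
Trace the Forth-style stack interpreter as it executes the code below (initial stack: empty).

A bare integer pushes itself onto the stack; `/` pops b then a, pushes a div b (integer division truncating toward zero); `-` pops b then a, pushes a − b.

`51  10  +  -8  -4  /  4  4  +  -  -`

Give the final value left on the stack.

51 -> [51]
10 -> [51, 10]
+  -> [61]
-8 -> [61, -8]
-4 -> [61, -8, -4]
/  -> [61, 2]
4  -> [61, 2, 4]
4  -> [61, 2, 4, 4]
+  -> [61, 2, 8]
-  -> [61, -6]
-  -> [67]

67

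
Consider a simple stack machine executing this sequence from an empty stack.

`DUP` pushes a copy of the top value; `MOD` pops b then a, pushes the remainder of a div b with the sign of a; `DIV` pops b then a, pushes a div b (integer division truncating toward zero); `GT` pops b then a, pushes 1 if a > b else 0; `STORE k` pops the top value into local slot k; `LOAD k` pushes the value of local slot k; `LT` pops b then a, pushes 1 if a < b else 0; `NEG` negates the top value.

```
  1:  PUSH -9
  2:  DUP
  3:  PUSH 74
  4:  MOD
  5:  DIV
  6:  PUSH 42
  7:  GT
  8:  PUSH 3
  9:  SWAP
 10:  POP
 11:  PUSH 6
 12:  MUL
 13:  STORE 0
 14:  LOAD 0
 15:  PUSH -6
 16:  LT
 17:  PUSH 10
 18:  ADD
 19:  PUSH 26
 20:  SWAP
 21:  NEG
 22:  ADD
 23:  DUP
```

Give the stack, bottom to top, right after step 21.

[26, -10]

PUSH -9 → -9
DUP     → -9 -9
PUSH 74 → -9 -9 74
MOD     → -9 -9
DIV     → 1
PUSH 42 → 1 42
GT      → 0
PUSH 3  → 0 3
SWAP    → 3 0
POP     → 3
PUSH 6  → 3 6
MUL     → 18
STORE 0 → (empty)
LOAD 0  → 18
PUSH -6 → 18 -6
LT      → 0
PUSH 10 → 0 10
ADD     → 10
PUSH 26 → 10 26
SWAP    → 26 10
NEG     → 26 -10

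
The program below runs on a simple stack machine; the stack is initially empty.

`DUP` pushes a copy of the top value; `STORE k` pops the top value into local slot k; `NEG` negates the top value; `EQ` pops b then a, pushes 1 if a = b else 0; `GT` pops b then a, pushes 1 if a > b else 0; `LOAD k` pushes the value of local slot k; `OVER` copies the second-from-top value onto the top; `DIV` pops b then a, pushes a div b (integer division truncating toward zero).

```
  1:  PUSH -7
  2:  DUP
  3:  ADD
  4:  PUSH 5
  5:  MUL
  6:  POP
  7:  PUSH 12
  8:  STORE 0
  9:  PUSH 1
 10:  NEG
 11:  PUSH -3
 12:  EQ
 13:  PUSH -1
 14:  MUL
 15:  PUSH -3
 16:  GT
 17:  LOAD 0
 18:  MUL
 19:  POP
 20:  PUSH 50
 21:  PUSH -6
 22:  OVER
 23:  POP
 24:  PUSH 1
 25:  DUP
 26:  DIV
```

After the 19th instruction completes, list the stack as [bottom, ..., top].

PUSH -7 -> [-7]
DUP     -> [-7, -7]
ADD     -> [-14]
PUSH 5  -> [-14, 5]
MUL     -> [-70]
POP     -> []
PUSH 12 -> [12]
STORE 0 -> []
PUSH 1  -> [1]
NEG     -> [-1]
PUSH -3 -> [-1, -3]
EQ      -> [0]
PUSH -1 -> [0, -1]
MUL     -> [0]
PUSH -3 -> [0, -3]
GT      -> [1]
LOAD 0  -> [1, 12]
MUL     -> [12]
POP     -> []

[]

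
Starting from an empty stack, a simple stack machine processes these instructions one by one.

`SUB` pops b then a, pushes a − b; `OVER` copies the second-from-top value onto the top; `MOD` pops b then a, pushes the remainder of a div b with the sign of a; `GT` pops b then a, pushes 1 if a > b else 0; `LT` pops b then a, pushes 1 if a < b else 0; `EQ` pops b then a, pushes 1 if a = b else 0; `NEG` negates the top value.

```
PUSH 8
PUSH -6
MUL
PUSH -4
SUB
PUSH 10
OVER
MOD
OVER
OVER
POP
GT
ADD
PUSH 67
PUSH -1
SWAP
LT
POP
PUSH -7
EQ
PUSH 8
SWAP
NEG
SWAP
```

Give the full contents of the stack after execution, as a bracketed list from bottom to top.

PUSH 8  : 8
PUSH -6 : 8 -6
MUL     : -48
PUSH -4 : -48 -4
SUB     : -44
PUSH 10 : -44 10
OVER    : -44 10 -44
MOD     : -44 10
OVER    : -44 10 -44
OVER    : -44 10 -44 10
POP     : -44 10 -44
GT      : -44 1
ADD     : -43
PUSH 67 : -43 67
PUSH -1 : -43 67 -1
SWAP    : -43 -1 67
LT      : -43 1
POP     : -43
PUSH -7 : -43 -7
EQ      : 0
PUSH 8  : 0 8
SWAP    : 8 0
NEG     : 8 0
SWAP    : 0 8

[0, 8]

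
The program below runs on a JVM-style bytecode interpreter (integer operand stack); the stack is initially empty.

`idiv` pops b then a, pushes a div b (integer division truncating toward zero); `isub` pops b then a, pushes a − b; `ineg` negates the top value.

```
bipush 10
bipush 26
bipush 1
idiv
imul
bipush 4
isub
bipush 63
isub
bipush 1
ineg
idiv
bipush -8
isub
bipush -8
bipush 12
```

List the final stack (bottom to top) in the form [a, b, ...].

bipush 10  10
bipush 26  10 26
bipush 1   10 26 1
idiv       10 26
imul       260
bipush 4   260 4
isub       256
bipush 63  256 63
isub       193
bipush 1   193 1
ineg       193 -1
idiv       -193
bipush -8  -193 -8
isub       -185
bipush -8  -185 -8
bipush 12  -185 -8 12

[-185, -8, 12]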